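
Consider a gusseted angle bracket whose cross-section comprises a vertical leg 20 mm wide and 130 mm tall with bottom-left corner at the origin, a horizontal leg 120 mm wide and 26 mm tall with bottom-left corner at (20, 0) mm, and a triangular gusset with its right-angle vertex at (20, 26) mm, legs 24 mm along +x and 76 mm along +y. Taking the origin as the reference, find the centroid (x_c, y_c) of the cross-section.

vertical leg: A = 20 × 130 = 2600.00, centroid at (10.00, 65.00).
horizontal leg: A = 120 × 26 = 3120.00, centroid at (80.00, 13.00).
gusset: A = ½·24·76 = 912.00, centroid at (28.00, 51.33).
ΣA = 6632.00 mm², ΣAx_c = 301136.00 mm³, ΣAy_c = 256376.00 mm³.
x_c = 301136.00/6632.00 = 45.41 mm; y_c = 256376.00/6632.00 = 38.66 mm.

x_c = 45.41 mm, y_c = 38.66 mm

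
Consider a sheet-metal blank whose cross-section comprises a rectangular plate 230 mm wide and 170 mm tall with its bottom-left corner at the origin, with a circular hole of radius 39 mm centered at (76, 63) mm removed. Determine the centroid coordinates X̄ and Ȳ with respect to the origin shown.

plate: A = 230 × 170 = 39100.00, centroid at (115.00, 85.00).
hole: A = −π·39² = -4778.36, centroid at (76.00, 63.00).
ΣA = 34321.64 mm², ΣAX̄ = 4133344.46 mm³, ΣAȲ = 3022463.17 mm³.
X̄ = 4133344.46/34321.64 = 120.43 mm; Ȳ = 3022463.17/34321.64 = 88.06 mm.

X̄ = 120.43 mm, Ȳ = 88.06 mm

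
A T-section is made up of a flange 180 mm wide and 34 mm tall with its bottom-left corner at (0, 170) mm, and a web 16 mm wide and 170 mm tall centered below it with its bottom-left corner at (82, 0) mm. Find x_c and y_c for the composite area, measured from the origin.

x_c = 90.00 mm, y_c = 155.62 mm

web: A = 16 × 170 = 2720.00, centroid at (90.00, 85.00).
flange: A = 180 × 34 = 6120.00, centroid at (90.00, 187.00).
ΣA = 8840.00 mm², ΣAx_c = 795600.00 mm³, ΣAy_c = 1375640.00 mm³.
x_c = 795600.00/8840.00 = 90.00 mm; y_c = 1375640.00/8840.00 = 155.62 mm.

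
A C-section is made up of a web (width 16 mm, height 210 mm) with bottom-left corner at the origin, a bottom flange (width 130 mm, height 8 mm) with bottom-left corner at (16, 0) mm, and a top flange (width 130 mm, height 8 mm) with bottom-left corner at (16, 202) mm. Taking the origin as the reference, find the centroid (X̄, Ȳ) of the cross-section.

X̄ = 35.91 mm, Ȳ = 105.00 mm

web: A = 16 × 210 = 3360.00, centroid at (8.00, 105.00).
bottom flange: A = 130 × 8 = 1040.00, centroid at (81.00, 4.00).
top flange: A = 130 × 8 = 1040.00, centroid at (81.00, 206.00).
ΣA = 5440.00 mm², ΣAX̄ = 195360.00 mm³, ΣAȲ = 571200.00 mm³.
X̄ = 195360.00/5440.00 = 35.91 mm; Ȳ = 571200.00/5440.00 = 105.00 mm.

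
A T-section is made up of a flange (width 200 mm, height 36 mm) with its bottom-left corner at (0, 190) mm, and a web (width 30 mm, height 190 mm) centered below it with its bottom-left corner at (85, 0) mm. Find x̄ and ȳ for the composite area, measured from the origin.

Part | A | x̄ᵢ | ȳᵢ | A·x̄ᵢ | A·ȳᵢ
web | 5700.00 | 100.00 | 95.00 | 570000.00 | 541500.00
flange | 7200.00 | 100.00 | 208.00 | 720000.00 | 1497600.00
Σ | 12900.00 |  |  | 1290000.00 | 2039100.00
x̄ = 1290000.00 / 12900.00 = 100.00 mm
ȳ = 2039100.00 / 12900.00 = 158.07 mm

x̄ = 100.00 mm, ȳ = 158.07 mm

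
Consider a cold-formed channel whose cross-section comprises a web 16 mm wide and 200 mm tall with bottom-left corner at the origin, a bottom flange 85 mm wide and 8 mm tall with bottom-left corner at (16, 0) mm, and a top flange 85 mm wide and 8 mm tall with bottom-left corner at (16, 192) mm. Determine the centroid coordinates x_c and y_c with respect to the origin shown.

web: A = 16 × 200 = 3200.00, centroid at (8.00, 100.00).
bottom flange: A = 85 × 8 = 680.00, centroid at (58.50, 4.00).
top flange: A = 85 × 8 = 680.00, centroid at (58.50, 196.00).
ΣA = 4560.00 mm², ΣAx_c = 105160.00 mm³, ΣAy_c = 456000.00 mm³.
x_c = 105160.00/4560.00 = 23.06 mm; y_c = 456000.00/4560.00 = 100.00 mm.

x_c = 23.06 mm, y_c = 100.00 mm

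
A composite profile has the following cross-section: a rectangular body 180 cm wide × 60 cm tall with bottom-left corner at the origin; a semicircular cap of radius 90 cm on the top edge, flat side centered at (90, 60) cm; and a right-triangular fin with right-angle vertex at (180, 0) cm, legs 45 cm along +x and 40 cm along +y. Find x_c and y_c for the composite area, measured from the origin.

x_c = 93.87 cm, y_c = 64.91 cm

rectangular body: A = 180 × 60 = 10800.00, centroid at (90.00, 30.00).
semicircular top: A = ½π·90² = 12723.45, centroid at (90.00, 98.20).
triangular fin: A = ½·45·40 = 900.00, centroid at (195.00, 13.33).
ΣA = 24423.45 cm²
ΣAx_c = (10800.00)(90.00) + (12723.45)(90.00) + (900.00)(195.00) = 2292610.52 cm³
ΣAy_c = (10800.00)(30.00) + (12723.45)(98.20) + (900.00)(13.33) = 1585407.01 cm³
x_c = 2292610.52 / 24423.45 = 93.87 cm
y_c = 1585407.01 / 24423.45 = 64.91 cm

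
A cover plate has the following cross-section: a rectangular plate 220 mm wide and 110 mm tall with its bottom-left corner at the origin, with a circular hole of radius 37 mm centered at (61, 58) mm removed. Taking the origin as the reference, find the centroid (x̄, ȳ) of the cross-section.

Part | A | x̄ᵢ | ȳᵢ | A·x̄ᵢ | A·ȳᵢ
plate | 24200.00 | 110.00 | 55.00 | 2662000.00 | 1331000.00
hole | -4300.84 | 61.00 | 58.00 | -262351.26 | -249448.74
Σ | 19899.16 |  |  | 2399648.74 | 1081551.26
x̄ = 2399648.74 / 19899.16 = 120.59 mm
ȳ = 1081551.26 / 19899.16 = 54.35 mm

x̄ = 120.59 mm, ȳ = 54.35 mm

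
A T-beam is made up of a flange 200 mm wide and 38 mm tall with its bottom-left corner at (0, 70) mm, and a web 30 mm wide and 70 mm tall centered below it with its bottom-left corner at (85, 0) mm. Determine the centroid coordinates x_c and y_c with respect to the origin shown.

web: A = 30 × 70 = 2100.00, centroid at (100.00, 35.00).
flange: A = 200 × 38 = 7600.00, centroid at (100.00, 89.00).
ΣA = 9700.00 mm²
ΣAx_c = (2100.00)(100.00) + (7600.00)(100.00) = 970000.00 mm³
ΣAy_c = (2100.00)(35.00) + (7600.00)(89.00) = 749900.00 mm³
x_c = 970000.00 / 9700.00 = 100.00 mm
y_c = 749900.00 / 9700.00 = 77.31 mm

x_c = 100.00 mm, y_c = 77.31 mm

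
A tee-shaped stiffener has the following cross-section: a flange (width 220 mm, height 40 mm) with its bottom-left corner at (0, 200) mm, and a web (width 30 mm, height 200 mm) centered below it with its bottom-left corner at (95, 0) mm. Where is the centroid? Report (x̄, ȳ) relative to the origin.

x̄ = 110.00 mm, ȳ = 171.35 mm

Part | A | x̄ᵢ | ȳᵢ | A·x̄ᵢ | A·ȳᵢ
web | 6000.00 | 110.00 | 100.00 | 660000.00 | 600000.00
flange | 8800.00 | 110.00 | 220.00 | 968000.00 | 1936000.00
Σ | 14800.00 |  |  | 1628000.00 | 2536000.00
x̄ = 1628000.00 / 14800.00 = 110.00 mm
ȳ = 2536000.00 / 14800.00 = 171.35 mm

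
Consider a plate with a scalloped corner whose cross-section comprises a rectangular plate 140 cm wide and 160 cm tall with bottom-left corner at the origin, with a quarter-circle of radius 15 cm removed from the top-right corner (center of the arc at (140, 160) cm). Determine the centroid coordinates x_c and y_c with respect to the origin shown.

Part | A | x̄ᵢ | ȳᵢ | A·x̄ᵢ | A·ȳᵢ
plate | 22400.00 | 70.00 | 80.00 | 1568000.00 | 1792000.00
removed quarter-circle | -176.71 | 133.63 | 153.63 | -23615.04 | -27149.33
Σ | 22223.29 |  |  | 1544384.96 | 1764850.67
x_c = 1544384.96 / 22223.29 = 69.49 cm
y_c = 1764850.67 / 22223.29 = 79.41 cm

x_c = 69.49 cm, y_c = 79.41 cm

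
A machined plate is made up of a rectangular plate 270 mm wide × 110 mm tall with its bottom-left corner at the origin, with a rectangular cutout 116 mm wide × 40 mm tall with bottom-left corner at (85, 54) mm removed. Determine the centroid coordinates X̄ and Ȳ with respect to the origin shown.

plate: A = 270 × 110 = 29700.00, centroid at (135.00, 55.00).
hole: A = −(116 × 40) = -4640.00, centroid at (143.00, 74.00).
ΣA = 25060.00 mm²
ΣAX̄ = (29700.00)(135.00) + (-4640.00)(143.00) = 3345980.00 mm³
ΣAȲ = (29700.00)(55.00) + (-4640.00)(74.00) = 1290140.00 mm³
X̄ = 3345980.00 / 25060.00 = 133.52 mm
Ȳ = 1290140.00 / 25060.00 = 51.48 mm

X̄ = 133.52 mm, Ȳ = 51.48 mm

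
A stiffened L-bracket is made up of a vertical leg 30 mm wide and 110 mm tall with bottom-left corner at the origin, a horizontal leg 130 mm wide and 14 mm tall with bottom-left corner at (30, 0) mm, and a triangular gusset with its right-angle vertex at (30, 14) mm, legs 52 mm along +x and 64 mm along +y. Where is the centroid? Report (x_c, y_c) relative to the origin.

vertical leg: A = 30 × 110 = 3300.00, centroid at (15.00, 55.00).
horizontal leg: A = 130 × 14 = 1820.00, centroid at (95.00, 7.00).
gusset: A = ½·52·64 = 1664.00, centroid at (47.33, 35.33).
ΣA = 6784.00 mm², ΣAx_c = 301162.67 mm³, ΣAy_c = 253034.67 mm³.
x_c = 301162.67/6784.00 = 44.39 mm; y_c = 253034.67/6784.00 = 37.30 mm.

x_c = 44.39 mm, y_c = 37.30 mm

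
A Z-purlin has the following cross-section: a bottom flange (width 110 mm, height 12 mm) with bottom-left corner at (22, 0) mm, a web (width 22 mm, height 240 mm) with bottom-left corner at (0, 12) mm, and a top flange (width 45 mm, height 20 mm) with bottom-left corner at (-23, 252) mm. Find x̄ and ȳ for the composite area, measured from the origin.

Part | A | x̄ᵢ | ȳᵢ | A·x̄ᵢ | A·ȳᵢ
bottom flange | 1320.00 | 77.00 | 6.00 | 101640.00 | 7920.00
web | 5280.00 | 11.00 | 132.00 | 58080.00 | 696960.00
top flange | 900.00 | -0.50 | 262.00 | -450.00 | 235800.00
Σ | 7500.00 |  |  | 159270.00 | 940680.00
x̄ = 159270.00 / 7500.00 = 21.24 mm
ȳ = 940680.00 / 7500.00 = 125.42 mm

x̄ = 21.24 mm, ȳ = 125.42 mm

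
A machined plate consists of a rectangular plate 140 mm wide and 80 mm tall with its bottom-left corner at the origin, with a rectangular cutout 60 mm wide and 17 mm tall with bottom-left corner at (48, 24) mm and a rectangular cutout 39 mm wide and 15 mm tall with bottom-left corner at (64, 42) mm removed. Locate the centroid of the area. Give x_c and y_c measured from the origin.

plate: A = 140 × 80 = 11200.00, centroid at (70.00, 40.00).
hole 1: A = −(60 × 17) = -1020.00, centroid at (78.00, 32.50).
hole 2: A = −(39 × 15) = -585.00, centroid at (83.50, 49.50).
ΣA = 9595.00 mm², ΣAx_c = 655592.50 mm³, ΣAy_c = 385892.50 mm³.
x_c = 655592.50/9595.00 = 68.33 mm; y_c = 385892.50/9595.00 = 40.22 mm.

x_c = 68.33 mm, y_c = 40.22 mm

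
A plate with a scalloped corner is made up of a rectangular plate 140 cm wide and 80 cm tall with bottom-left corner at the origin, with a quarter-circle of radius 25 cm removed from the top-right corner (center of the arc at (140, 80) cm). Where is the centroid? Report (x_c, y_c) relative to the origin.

x_c = 67.28 cm, y_c = 38.65 cm

Part | A | x̄ᵢ | ȳᵢ | A·x̄ᵢ | A·ȳᵢ
plate | 11200.00 | 70.00 | 40.00 | 784000.00 | 448000.00
removed quarter-circle | -490.87 | 129.39 | 69.39 | -63514.01 | -34061.57
Σ | 10709.13 |  |  | 720485.99 | 413938.43
x_c = 720485.99 / 10709.13 = 67.28 cm
y_c = 413938.43 / 10709.13 = 38.65 cm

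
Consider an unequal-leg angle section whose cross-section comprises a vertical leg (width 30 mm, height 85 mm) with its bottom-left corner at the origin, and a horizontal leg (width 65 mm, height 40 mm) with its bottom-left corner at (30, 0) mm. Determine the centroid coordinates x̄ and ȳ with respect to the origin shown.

x̄ = 38.98 mm, ȳ = 31.14 mm

vertical leg: A = 30 × 85 = 2550.00, centroid at (15.00, 42.50).
horizontal leg: A = 65 × 40 = 2600.00, centroid at (62.50, 20.00).
ΣA = 5150.00 mm²
ΣAx̄ = (2550.00)(15.00) + (2600.00)(62.50) = 200750.00 mm³
ΣAȳ = (2550.00)(42.50) + (2600.00)(20.00) = 160375.00 mm³
x̄ = 200750.00 / 5150.00 = 38.98 mm
ȳ = 160375.00 / 5150.00 = 31.14 mm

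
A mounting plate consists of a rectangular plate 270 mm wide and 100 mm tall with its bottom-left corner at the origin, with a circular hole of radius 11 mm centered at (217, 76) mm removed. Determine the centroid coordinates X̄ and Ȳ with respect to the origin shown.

X̄ = 133.83 mm, Ȳ = 49.63 mm

plate: A = 270 × 100 = 27000.00, centroid at (135.00, 50.00).
hole: A = −π·11² = -380.13, centroid at (217.00, 76.00).
ΣA = 26619.87 mm²
ΣAX̄ = (27000.00)(135.00) + (-380.13)(217.00) = 3562511.20 mm³
ΣAȲ = (27000.00)(50.00) + (-380.13)(76.00) = 1321109.91 mm³
X̄ = 3562511.20 / 26619.87 = 133.83 mm
Ȳ = 1321109.91 / 26619.87 = 49.63 mm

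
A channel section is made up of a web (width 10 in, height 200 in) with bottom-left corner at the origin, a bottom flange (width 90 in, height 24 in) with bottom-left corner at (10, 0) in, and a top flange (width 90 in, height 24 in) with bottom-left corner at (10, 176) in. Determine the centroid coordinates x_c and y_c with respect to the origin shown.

web: A = 10 × 200 = 2000.00, centroid at (5.00, 100.00).
bottom flange: A = 90 × 24 = 2160.00, centroid at (55.00, 12.00).
top flange: A = 90 × 24 = 2160.00, centroid at (55.00, 188.00).
ΣA = 6320.00 in², ΣAx_c = 247600.00 in³, ΣAy_c = 632000.00 in³.
x_c = 247600.00/6320.00 = 39.18 in; y_c = 632000.00/6320.00 = 100.00 in.

x_c = 39.18 in, y_c = 100.00 in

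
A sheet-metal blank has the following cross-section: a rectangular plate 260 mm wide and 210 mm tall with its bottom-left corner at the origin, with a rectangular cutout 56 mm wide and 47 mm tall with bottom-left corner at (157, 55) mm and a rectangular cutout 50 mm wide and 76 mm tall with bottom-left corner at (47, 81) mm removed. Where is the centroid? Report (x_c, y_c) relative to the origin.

Part | A | x̄ᵢ | ȳᵢ | A·x̄ᵢ | A·ȳᵢ
plate | 54600.00 | 130.00 | 105.00 | 7098000.00 | 5733000.00
hole 1 | -2632.00 | 185.00 | 78.50 | -486920.00 | -206612.00
hole 2 | -3800.00 | 72.00 | 119.00 | -273600.00 | -452200.00
Σ | 48168.00 |  |  | 6337480.00 | 5074188.00
x_c = 6337480.00 / 48168.00 = 131.57 mm
y_c = 5074188.00 / 48168.00 = 105.34 mm

x_c = 131.57 mm, y_c = 105.34 mm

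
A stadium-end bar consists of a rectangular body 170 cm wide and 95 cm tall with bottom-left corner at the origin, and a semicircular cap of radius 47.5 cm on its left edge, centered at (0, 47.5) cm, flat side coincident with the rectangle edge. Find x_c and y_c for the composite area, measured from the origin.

x_c = 66.08 cm, y_c = 47.50 cm

rectangular body: A = 170 × 95 = 16150.00, centroid at (85.00, 47.50).
semicircular end: A = ½π·47.5² = 3544.11, centroid at (-20.16, 47.50).
ΣA = 19694.11 cm²
ΣAx_c = (16150.00)(85.00) + (3544.11)(-20.16) = 1301302.08 cm³
ΣAy_c = (16150.00)(47.50) + (3544.11)(47.50) = 935470.19 cm³
x_c = 1301302.08 / 19694.11 = 66.08 cm
y_c = 935470.19 / 19694.11 = 47.50 cm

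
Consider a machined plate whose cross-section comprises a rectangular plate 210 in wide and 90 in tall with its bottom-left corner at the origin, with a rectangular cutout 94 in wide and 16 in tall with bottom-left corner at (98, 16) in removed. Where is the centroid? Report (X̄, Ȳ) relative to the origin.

Part | A | x̄ᵢ | ȳᵢ | A·x̄ᵢ | A·ȳᵢ
plate | 18900.00 | 105.00 | 45.00 | 1984500.00 | 850500.00
hole | -1504.00 | 145.00 | 24.00 | -218080.00 | -36096.00
Σ | 17396.00 |  |  | 1766420.00 | 814404.00
X̄ = 1766420.00 / 17396.00 = 101.54 in
Ȳ = 814404.00 / 17396.00 = 46.82 in

X̄ = 101.54 in, Ȳ = 46.82 in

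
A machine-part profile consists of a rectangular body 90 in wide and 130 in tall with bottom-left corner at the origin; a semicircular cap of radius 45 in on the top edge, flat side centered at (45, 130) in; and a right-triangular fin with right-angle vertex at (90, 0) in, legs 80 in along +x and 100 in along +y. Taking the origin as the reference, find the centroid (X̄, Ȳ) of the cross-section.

rectangular body: A = 90 × 130 = 11700.00, centroid at (45.00, 65.00).
semicircular top: A = ½π·45² = 3180.86, centroid at (45.00, 149.10).
triangular fin: A = ½·80·100 = 4000.00, centroid at (116.67, 33.33).
ΣA = 18880.86 in², ΣAX̄ = 1136305.48 in³, ΣAȲ = 1368095.47 in³.
X̄ = 1136305.48/18880.86 = 60.18 in; Ȳ = 1368095.47/18880.86 = 72.46 in.

X̄ = 60.18 in, Ȳ = 72.46 in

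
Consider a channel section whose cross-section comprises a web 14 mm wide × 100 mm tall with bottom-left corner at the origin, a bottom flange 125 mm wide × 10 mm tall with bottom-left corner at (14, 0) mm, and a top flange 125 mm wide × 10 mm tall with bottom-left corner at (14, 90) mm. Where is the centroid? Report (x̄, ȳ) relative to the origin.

x̄ = 51.55 mm, ȳ = 50.00 mm

Part | A | x̄ᵢ | ȳᵢ | A·x̄ᵢ | A·ȳᵢ
web | 1400.00 | 7.00 | 50.00 | 9800.00 | 70000.00
bottom flange | 1250.00 | 76.50 | 5.00 | 95625.00 | 6250.00
top flange | 1250.00 | 76.50 | 95.00 | 95625.00 | 118750.00
Σ | 3900.00 |  |  | 201050.00 | 195000.00
x̄ = 201050.00 / 3900.00 = 51.55 mm
ȳ = 195000.00 / 3900.00 = 50.00 mm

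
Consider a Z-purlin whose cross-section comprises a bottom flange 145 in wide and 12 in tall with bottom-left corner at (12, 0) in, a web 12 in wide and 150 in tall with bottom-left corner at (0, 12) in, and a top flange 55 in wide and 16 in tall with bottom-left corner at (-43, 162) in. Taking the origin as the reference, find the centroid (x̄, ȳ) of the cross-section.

x̄ = 32.62 in, ȳ = 71.64 in

bottom flange: A = 145 × 12 = 1740.00, centroid at (84.50, 6.00).
web: A = 12 × 150 = 1800.00, centroid at (6.00, 87.00).
top flange: A = 55 × 16 = 880.00, centroid at (-15.50, 170.00).
ΣA = 4420.00 in², ΣAx̄ = 144190.00 in³, ΣAȳ = 316640.00 in³.
x̄ = 144190.00/4420.00 = 32.62 in; ȳ = 316640.00/4420.00 = 71.64 in.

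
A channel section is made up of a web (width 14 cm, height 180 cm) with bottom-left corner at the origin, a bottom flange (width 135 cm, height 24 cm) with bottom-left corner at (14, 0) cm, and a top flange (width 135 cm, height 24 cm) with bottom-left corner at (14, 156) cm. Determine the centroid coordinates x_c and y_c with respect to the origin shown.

web: A = 14 × 180 = 2520.00, centroid at (7.00, 90.00).
bottom flange: A = 135 × 24 = 3240.00, centroid at (81.50, 12.00).
top flange: A = 135 × 24 = 3240.00, centroid at (81.50, 168.00).
ΣA = 9000.00 cm²
ΣAx_c = (2520.00)(7.00) + (3240.00)(81.50) + (3240.00)(81.50) = 545760.00 cm³
ΣAy_c = (2520.00)(90.00) + (3240.00)(12.00) + (3240.00)(168.00) = 810000.00 cm³
x_c = 545760.00 / 9000.00 = 60.64 cm
y_c = 810000.00 / 9000.00 = 90.00 cm

x_c = 60.64 cm, y_c = 90.00 cm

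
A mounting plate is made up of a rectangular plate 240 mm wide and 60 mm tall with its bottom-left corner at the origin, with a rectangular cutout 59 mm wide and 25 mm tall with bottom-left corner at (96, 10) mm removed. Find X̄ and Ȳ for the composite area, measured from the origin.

X̄ = 119.37 mm, Ȳ = 30.86 mm

Part | A | x̄ᵢ | ȳᵢ | A·x̄ᵢ | A·ȳᵢ
plate | 14400.00 | 120.00 | 30.00 | 1728000.00 | 432000.00
hole | -1475.00 | 125.50 | 22.50 | -185112.50 | -33187.50
Σ | 12925.00 |  |  | 1542887.50 | 398812.50
X̄ = 1542887.50 / 12925.00 = 119.37 mm
Ȳ = 398812.50 / 12925.00 = 30.86 mm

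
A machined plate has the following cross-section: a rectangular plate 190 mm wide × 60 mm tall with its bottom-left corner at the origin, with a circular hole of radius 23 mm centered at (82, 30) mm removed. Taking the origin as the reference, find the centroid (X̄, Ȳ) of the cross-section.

X̄ = 97.22 mm, Ȳ = 30.00 mm

plate: A = 190 × 60 = 11400.00, centroid at (95.00, 30.00).
hole: A = −π·23² = -1661.90, centroid at (82.00, 30.00).
ΣA = 9738.10 mm²
ΣAX̄ = (11400.00)(95.00) + (-1661.90)(82.00) = 946723.99 mm³
ΣAȲ = (11400.00)(30.00) + (-1661.90)(30.00) = 292142.92 mm³
X̄ = 946723.99 / 9738.10 = 97.22 mm
Ȳ = 292142.92 / 9738.10 = 30.00 mm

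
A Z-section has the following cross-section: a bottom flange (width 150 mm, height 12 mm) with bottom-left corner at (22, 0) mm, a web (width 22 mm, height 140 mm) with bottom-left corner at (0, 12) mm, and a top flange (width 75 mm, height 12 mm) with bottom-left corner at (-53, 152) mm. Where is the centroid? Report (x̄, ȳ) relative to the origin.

bottom flange: A = 150 × 12 = 1800.00, centroid at (97.00, 6.00).
web: A = 22 × 140 = 3080.00, centroid at (11.00, 82.00).
top flange: A = 75 × 12 = 900.00, centroid at (-15.50, 158.00).
ΣA = 5780.00 mm²
ΣAx̄ = (1800.00)(97.00) + (3080.00)(11.00) + (900.00)(-15.50) = 194530.00 mm³
ΣAȳ = (1800.00)(6.00) + (3080.00)(82.00) + (900.00)(158.00) = 405560.00 mm³
x̄ = 194530.00 / 5780.00 = 33.66 mm
ȳ = 405560.00 / 5780.00 = 70.17 mm

x̄ = 33.66 mm, ȳ = 70.17 mm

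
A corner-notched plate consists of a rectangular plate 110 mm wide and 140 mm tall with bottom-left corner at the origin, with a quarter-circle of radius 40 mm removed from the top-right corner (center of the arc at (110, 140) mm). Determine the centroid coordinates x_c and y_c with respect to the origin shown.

x_c = 51.62 mm, y_c = 65.29 mm

plate: A = 110 × 140 = 15400.00, centroid at (55.00, 70.00).
removed quarter-circle: A = −¼π·40² = -1256.64, centroid at (93.02, 123.02).
ΣA = 14143.36 mm², ΣAx_c = 730103.26 mm³, ΣAy_c = 923404.14 mm³.
x_c = 730103.26/14143.36 = 51.62 mm; y_c = 923404.14/14143.36 = 65.29 mm.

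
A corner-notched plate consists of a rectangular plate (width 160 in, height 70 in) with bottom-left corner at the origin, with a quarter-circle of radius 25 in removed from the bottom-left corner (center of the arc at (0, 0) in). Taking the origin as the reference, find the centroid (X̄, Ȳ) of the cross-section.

plate: A = 160 × 70 = 11200.00, centroid at (80.00, 35.00).
removed quarter-circle: A = −¼π·25² = -490.87, centroid at (10.61, 10.61).
ΣA = 10709.13 in²
ΣAX̄ = (11200.00)(80.00) + (-490.87)(10.61) = 890791.67 in³
ΣAȲ = (11200.00)(35.00) + (-490.87)(10.61) = 386791.67 in³
X̄ = 890791.67 / 10709.13 = 83.18 in
Ȳ = 386791.67 / 10709.13 = 36.12 in

X̄ = 83.18 in, Ȳ = 36.12 in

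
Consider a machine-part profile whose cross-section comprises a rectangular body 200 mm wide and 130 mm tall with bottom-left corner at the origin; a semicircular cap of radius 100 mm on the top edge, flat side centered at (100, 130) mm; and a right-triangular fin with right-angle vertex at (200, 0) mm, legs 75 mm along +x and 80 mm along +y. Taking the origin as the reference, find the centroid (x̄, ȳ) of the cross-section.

x̄ = 108.39 mm, ȳ = 100.18 mm

rectangular body: A = 200 × 130 = 26000.00, centroid at (100.00, 65.00).
semicircular top: A = ½π·100² = 15707.96, centroid at (100.00, 172.44).
triangular fin: A = ½·75·80 = 3000.00, centroid at (225.00, 26.67).
ΣA = 44707.96 mm², ΣAx̄ = 4845796.33 mm³, ΣAȳ = 4478701.89 mm³.
x̄ = 4845796.33/44707.96 = 108.39 mm; ȳ = 4478701.89/44707.96 = 100.18 mm.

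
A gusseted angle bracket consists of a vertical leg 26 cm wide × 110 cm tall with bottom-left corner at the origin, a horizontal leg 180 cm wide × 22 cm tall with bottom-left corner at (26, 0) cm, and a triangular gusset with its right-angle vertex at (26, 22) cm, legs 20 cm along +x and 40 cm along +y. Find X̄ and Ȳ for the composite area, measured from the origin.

X̄ = 70.58 cm, Ȳ = 29.78 cm

Part | A | x̄ᵢ | ȳᵢ | A·x̄ᵢ | A·ȳᵢ
vertical leg | 2860.00 | 13.00 | 55.00 | 37180.00 | 157300.00
horizontal leg | 3960.00 | 116.00 | 11.00 | 459360.00 | 43560.00
gusset | 400.00 | 32.67 | 35.33 | 13066.67 | 14133.33
Σ | 7220.00 |  |  | 509606.67 | 214993.33
X̄ = 509606.67 / 7220.00 = 70.58 cm
Ȳ = 214993.33 / 7220.00 = 29.78 cm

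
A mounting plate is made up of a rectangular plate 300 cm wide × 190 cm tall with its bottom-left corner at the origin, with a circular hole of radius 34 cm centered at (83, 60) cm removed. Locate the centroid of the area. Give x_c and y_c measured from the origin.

x_c = 154.56 cm, y_c = 97.38 cm

plate: A = 300 × 190 = 57000.00, centroid at (150.00, 95.00).
hole: A = −π·34² = -3631.68, centroid at (83.00, 60.00).
ΣA = 53368.32 cm², ΣAx_c = 8248570.47 cm³, ΣAy_c = 5197099.13 cm³.
x_c = 8248570.47/53368.32 = 154.56 cm; y_c = 5197099.13/53368.32 = 97.38 cm.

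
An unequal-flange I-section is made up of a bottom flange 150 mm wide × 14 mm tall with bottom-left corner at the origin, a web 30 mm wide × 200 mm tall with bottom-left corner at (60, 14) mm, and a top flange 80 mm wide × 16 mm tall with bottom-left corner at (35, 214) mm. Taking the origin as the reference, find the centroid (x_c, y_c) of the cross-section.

bottom flange: A = 150 × 14 = 2100.00, centroid at (75.00, 7.00).
web: A = 30 × 200 = 6000.00, centroid at (75.00, 114.00).
top flange: A = 80 × 16 = 1280.00, centroid at (75.00, 222.00).
ΣA = 9380.00 mm²
ΣAx_c = (2100.00)(75.00) + (6000.00)(75.00) + (1280.00)(75.00) = 703500.00 mm³
ΣAy_c = (2100.00)(7.00) + (6000.00)(114.00) + (1280.00)(222.00) = 982860.00 mm³
x_c = 703500.00 / 9380.00 = 75.00 mm
y_c = 982860.00 / 9380.00 = 104.78 mm

x_c = 75.00 mm, y_c = 104.78 mm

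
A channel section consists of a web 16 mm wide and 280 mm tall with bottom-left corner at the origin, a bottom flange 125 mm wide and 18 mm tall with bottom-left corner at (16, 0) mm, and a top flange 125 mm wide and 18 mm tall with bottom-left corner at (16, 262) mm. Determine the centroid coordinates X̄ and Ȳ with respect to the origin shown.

X̄ = 43.33 mm, Ȳ = 140.00 mm

web: A = 16 × 280 = 4480.00, centroid at (8.00, 140.00).
bottom flange: A = 125 × 18 = 2250.00, centroid at (78.50, 9.00).
top flange: A = 125 × 18 = 2250.00, centroid at (78.50, 271.00).
ΣA = 8980.00 mm²
ΣAX̄ = (4480.00)(8.00) + (2250.00)(78.50) + (2250.00)(78.50) = 389090.00 mm³
ΣAȲ = (4480.00)(140.00) + (2250.00)(9.00) + (2250.00)(271.00) = 1257200.00 mm³
X̄ = 389090.00 / 8980.00 = 43.33 mm
Ȳ = 1257200.00 / 8980.00 = 140.00 mm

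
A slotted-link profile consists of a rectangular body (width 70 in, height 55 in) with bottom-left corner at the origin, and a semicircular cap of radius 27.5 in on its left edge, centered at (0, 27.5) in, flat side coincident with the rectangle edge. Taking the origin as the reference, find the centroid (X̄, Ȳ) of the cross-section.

X̄ = 24.00 in, Ȳ = 27.50 in

rectangular body: A = 70 × 55 = 3850.00, centroid at (35.00, 27.50).
semicircular end: A = ½π·27.5² = 1187.91, centroid at (-11.67, 27.50).
ΣA = 5037.91 in², ΣAX̄ = 120885.42 in³, ΣAȲ = 138542.65 in³.
X̄ = 120885.42/5037.91 = 24.00 in; Ȳ = 138542.65/5037.91 = 27.50 in.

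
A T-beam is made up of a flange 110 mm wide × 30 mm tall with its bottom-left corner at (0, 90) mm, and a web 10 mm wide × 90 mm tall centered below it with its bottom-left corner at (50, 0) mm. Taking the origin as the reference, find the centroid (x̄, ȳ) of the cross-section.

web: A = 10 × 90 = 900.00, centroid at (55.00, 45.00).
flange: A = 110 × 30 = 3300.00, centroid at (55.00, 105.00).
ΣA = 4200.00 mm²
ΣAx̄ = (900.00)(55.00) + (3300.00)(55.00) = 231000.00 mm³
ΣAȳ = (900.00)(45.00) + (3300.00)(105.00) = 387000.00 mm³
x̄ = 231000.00 / 4200.00 = 55.00 mm
ȳ = 387000.00 / 4200.00 = 92.14 mm

x̄ = 55.00 mm, ȳ = 92.14 mm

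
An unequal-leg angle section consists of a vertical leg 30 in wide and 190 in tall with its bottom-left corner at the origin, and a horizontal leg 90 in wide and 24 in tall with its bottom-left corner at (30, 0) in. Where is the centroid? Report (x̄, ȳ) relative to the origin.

Part | A | x̄ᵢ | ȳᵢ | A·x̄ᵢ | A·ȳᵢ
vertical leg | 5700.00 | 15.00 | 95.00 | 85500.00 | 541500.00
horizontal leg | 2160.00 | 75.00 | 12.00 | 162000.00 | 25920.00
Σ | 7860.00 |  |  | 247500.00 | 567420.00
x̄ = 247500.00 / 7860.00 = 31.49 in
ȳ = 567420.00 / 7860.00 = 72.19 in

x̄ = 31.49 in, ȳ = 72.19 in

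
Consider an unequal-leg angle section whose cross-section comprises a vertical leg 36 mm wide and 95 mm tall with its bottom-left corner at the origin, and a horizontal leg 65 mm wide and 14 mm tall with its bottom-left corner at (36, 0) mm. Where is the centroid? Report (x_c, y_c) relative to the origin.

vertical leg: A = 36 × 95 = 3420.00, centroid at (18.00, 47.50).
horizontal leg: A = 65 × 14 = 910.00, centroid at (68.50, 7.00).
ΣA = 4330.00 mm²
ΣAx_c = (3420.00)(18.00) + (910.00)(68.50) = 123895.00 mm³
ΣAy_c = (3420.00)(47.50) + (910.00)(7.00) = 168820.00 mm³
x_c = 123895.00 / 4330.00 = 28.61 mm
y_c = 168820.00 / 4330.00 = 38.99 mm

x_c = 28.61 mm, y_c = 38.99 mm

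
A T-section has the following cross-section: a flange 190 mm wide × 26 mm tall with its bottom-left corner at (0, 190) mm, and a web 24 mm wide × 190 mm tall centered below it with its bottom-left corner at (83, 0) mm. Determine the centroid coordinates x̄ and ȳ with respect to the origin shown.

Part | A | x̄ᵢ | ȳᵢ | A·x̄ᵢ | A·ȳᵢ
web | 4560.00 | 95.00 | 95.00 | 433200.00 | 433200.00
flange | 4940.00 | 95.00 | 203.00 | 469300.00 | 1002820.00
Σ | 9500.00 |  |  | 902500.00 | 1436020.00
x̄ = 902500.00 / 9500.00 = 95.00 mm
ȳ = 1436020.00 / 9500.00 = 151.16 mm

x̄ = 95.00 mm, ȳ = 151.16 mm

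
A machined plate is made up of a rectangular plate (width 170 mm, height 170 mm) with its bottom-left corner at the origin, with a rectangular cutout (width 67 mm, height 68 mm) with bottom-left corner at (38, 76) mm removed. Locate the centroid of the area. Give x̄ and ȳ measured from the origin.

Part | A | x̄ᵢ | ȳᵢ | A·x̄ᵢ | A·ȳᵢ
plate | 28900.00 | 85.00 | 85.00 | 2456500.00 | 2456500.00
hole | -4556.00 | 71.50 | 110.00 | -325754.00 | -501160.00
Σ | 24344.00 |  |  | 2130746.00 | 1955340.00
x̄ = 2130746.00 / 24344.00 = 87.53 mm
ȳ = 1955340.00 / 24344.00 = 80.32 mm

x̄ = 87.53 mm, ȳ = 80.32 mm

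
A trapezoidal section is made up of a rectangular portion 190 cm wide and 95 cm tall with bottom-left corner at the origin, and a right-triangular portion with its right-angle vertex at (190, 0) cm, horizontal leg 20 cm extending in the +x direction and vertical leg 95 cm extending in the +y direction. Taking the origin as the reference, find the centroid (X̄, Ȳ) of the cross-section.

Part | A | x̄ᵢ | ȳᵢ | A·x̄ᵢ | A·ȳᵢ
rectangular portion | 18050.00 | 95.00 | 47.50 | 1714750.00 | 857375.00
triangular portion | 950.00 | 196.67 | 31.67 | 186833.33 | 30083.33
Σ | 19000.00 |  |  | 1901583.33 | 887458.33
X̄ = 1901583.33 / 19000.00 = 100.08 cm
Ȳ = 887458.33 / 19000.00 = 46.71 cm

X̄ = 100.08 cm, Ȳ = 46.71 cm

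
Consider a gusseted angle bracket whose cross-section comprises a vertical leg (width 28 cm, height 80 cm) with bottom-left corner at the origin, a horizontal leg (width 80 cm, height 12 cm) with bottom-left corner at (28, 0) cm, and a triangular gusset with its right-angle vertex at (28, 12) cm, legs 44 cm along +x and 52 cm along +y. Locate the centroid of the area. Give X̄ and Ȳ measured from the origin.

vertical leg: A = 28 × 80 = 2240.00, centroid at (14.00, 40.00).
horizontal leg: A = 80 × 12 = 960.00, centroid at (68.00, 6.00).
gusset: A = ½·44·52 = 1144.00, centroid at (42.67, 29.33).
ΣA = 4344.00 cm²
ΣAX̄ = (2240.00)(14.00) + (960.00)(68.00) + (1144.00)(42.67) = 145450.67 cm³
ΣAȲ = (2240.00)(40.00) + (960.00)(6.00) + (1144.00)(29.33) = 128917.33 cm³
X̄ = 145450.67 / 4344.00 = 33.48 cm
Ȳ = 128917.33 / 4344.00 = 29.68 cm

X̄ = 33.48 cm, Ȳ = 29.68 cm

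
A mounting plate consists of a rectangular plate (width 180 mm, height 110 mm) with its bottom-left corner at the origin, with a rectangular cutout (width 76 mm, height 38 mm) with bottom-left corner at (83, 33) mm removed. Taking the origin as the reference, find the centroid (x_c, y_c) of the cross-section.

x_c = 84.71 mm, y_c = 55.51 mm

plate: A = 180 × 110 = 19800.00, centroid at (90.00, 55.00).
hole: A = −(76 × 38) = -2888.00, centroid at (121.00, 52.00).
ΣA = 16912.00 mm², ΣAx_c = 1432552.00 mm³, ΣAy_c = 938824.00 mm³.
x_c = 1432552.00/16912.00 = 84.71 mm; y_c = 938824.00/16912.00 = 55.51 mm.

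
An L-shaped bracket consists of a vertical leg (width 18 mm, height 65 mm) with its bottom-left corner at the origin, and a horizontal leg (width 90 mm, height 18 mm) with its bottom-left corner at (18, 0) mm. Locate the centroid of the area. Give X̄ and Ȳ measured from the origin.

Part | A | x̄ᵢ | ȳᵢ | A·x̄ᵢ | A·ȳᵢ
vertical leg | 1170.00 | 9.00 | 32.50 | 10530.00 | 38025.00
horizontal leg | 1620.00 | 63.00 | 9.00 | 102060.00 | 14580.00
Σ | 2790.00 |  |  | 112590.00 | 52605.00
X̄ = 112590.00 / 2790.00 = 40.35 mm
Ȳ = 52605.00 / 2790.00 = 18.85 mm

X̄ = 40.35 mm, Ȳ = 18.85 mm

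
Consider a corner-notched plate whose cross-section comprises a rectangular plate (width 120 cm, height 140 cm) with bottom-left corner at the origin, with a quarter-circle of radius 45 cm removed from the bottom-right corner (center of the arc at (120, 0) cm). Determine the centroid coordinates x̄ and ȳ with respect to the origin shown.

x̄ = 55.72 cm, ȳ = 75.32 cm

Part | A | x̄ᵢ | ȳᵢ | A·x̄ᵢ | A·ȳᵢ
plate | 16800.00 | 60.00 | 70.00 | 1008000.00 | 1176000.00
removed quarter-circle | -1590.43 | 100.90 | 19.10 | -160476.75 | -30375.00
Σ | 15209.57 |  |  | 847523.25 | 1145625.00
x̄ = 847523.25 / 15209.57 = 55.72 cm
ȳ = 1145625.00 / 15209.57 = 75.32 cm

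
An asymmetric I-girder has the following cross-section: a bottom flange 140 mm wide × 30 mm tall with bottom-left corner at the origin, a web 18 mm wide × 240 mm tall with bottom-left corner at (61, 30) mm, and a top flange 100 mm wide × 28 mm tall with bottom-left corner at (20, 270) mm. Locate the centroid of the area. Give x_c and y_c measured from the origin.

x_c = 70.00 mm, y_c = 133.06 mm

bottom flange: A = 140 × 30 = 4200.00, centroid at (70.00, 15.00).
web: A = 18 × 240 = 4320.00, centroid at (70.00, 150.00).
top flange: A = 100 × 28 = 2800.00, centroid at (70.00, 284.00).
ΣA = 11320.00 mm², ΣAx_c = 792400.00 mm³, ΣAy_c = 1506200.00 mm³.
x_c = 792400.00/11320.00 = 70.00 mm; y_c = 1506200.00/11320.00 = 133.06 mm.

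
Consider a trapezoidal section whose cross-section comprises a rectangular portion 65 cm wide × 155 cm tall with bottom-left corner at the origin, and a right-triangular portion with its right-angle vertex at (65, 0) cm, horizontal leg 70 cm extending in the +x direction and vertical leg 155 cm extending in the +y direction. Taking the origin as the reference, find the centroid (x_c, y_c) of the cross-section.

rectangular portion: A = 65 × 155 = 10075.00, centroid at (32.50, 77.50).
triangular portion: A = ½·70·155 = 5425.00, centroid at (88.33, 51.67).
ΣA = 15500.00 cm²
ΣAx_c = (10075.00)(32.50) + (5425.00)(88.33) = 806645.83 cm³
ΣAy_c = (10075.00)(77.50) + (5425.00)(51.67) = 1061104.17 cm³
x_c = 806645.83 / 15500.00 = 52.04 cm
y_c = 1061104.17 / 15500.00 = 68.46 cm

x_c = 52.04 cm, y_c = 68.46 cm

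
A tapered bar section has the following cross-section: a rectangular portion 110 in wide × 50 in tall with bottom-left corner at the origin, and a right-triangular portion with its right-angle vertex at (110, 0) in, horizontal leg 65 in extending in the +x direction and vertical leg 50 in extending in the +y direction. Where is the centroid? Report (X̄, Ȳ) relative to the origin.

X̄ = 72.49 in, Ȳ = 23.10 in

rectangular portion: A = 110 × 50 = 5500.00, centroid at (55.00, 25.00).
triangular portion: A = ½·65·50 = 1625.00, centroid at (131.67, 16.67).
ΣA = 7125.00 in², ΣAX̄ = 516458.33 in³, ΣAȲ = 164583.33 in³.
X̄ = 516458.33/7125.00 = 72.49 in; Ȳ = 164583.33/7125.00 = 23.10 in.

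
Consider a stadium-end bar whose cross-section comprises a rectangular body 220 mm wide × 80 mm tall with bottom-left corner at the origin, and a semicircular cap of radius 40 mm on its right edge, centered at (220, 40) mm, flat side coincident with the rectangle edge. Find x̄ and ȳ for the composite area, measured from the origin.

rectangular body: A = 220 × 80 = 17600.00, centroid at (110.00, 40.00).
semicircular end: A = ½π·40² = 2513.27, centroid at (236.98, 40.00).
ΣA = 20113.27 mm²
ΣAx̄ = (17600.00)(110.00) + (2513.27)(236.98) = 2531586.97 mm³
ΣAȳ = (17600.00)(40.00) + (2513.27)(40.00) = 804530.96 mm³
x̄ = 2531586.97 / 20113.27 = 125.87 mm
ȳ = 804530.96 / 20113.27 = 40.00 mm

x̄ = 125.87 mm, ȳ = 40.00 mm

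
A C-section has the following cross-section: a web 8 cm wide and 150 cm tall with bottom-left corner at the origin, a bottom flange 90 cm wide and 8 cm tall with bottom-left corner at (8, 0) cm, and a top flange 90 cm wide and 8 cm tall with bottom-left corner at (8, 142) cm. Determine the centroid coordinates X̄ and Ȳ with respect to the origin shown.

X̄ = 30.73 cm, Ȳ = 75.00 cm

web: A = 8 × 150 = 1200.00, centroid at (4.00, 75.00).
bottom flange: A = 90 × 8 = 720.00, centroid at (53.00, 4.00).
top flange: A = 90 × 8 = 720.00, centroid at (53.00, 146.00).
ΣA = 2640.00 cm², ΣAX̄ = 81120.00 cm³, ΣAȲ = 198000.00 cm³.
X̄ = 81120.00/2640.00 = 30.73 cm; Ȳ = 198000.00/2640.00 = 75.00 cm.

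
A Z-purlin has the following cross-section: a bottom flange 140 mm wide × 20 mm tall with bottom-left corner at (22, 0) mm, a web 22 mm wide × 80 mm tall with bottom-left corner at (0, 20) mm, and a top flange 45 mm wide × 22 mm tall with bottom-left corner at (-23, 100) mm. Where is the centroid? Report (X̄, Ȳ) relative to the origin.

X̄ = 49.81 mm, Ȳ = 43.87 mm

Part | A | x̄ᵢ | ȳᵢ | A·x̄ᵢ | A·ȳᵢ
bottom flange | 2800.00 | 92.00 | 10.00 | 257600.00 | 28000.00
web | 1760.00 | 11.00 | 60.00 | 19360.00 | 105600.00
top flange | 990.00 | -0.50 | 111.00 | -495.00 | 109890.00
Σ | 5550.00 |  |  | 276465.00 | 243490.00
X̄ = 276465.00 / 5550.00 = 49.81 mm
Ȳ = 243490.00 / 5550.00 = 43.87 mm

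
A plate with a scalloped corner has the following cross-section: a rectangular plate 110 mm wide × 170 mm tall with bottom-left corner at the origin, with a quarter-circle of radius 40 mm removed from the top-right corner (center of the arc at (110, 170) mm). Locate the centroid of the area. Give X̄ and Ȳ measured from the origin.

X̄ = 52.26 mm, Ȳ = 80.10 mm

plate: A = 110 × 170 = 18700.00, centroid at (55.00, 85.00).
removed quarter-circle: A = −¼π·40² = -1256.64, centroid at (93.02, 153.02).
ΣA = 17443.36 mm²
ΣAX̄ = (18700.00)(55.00) + (-1256.64)(93.02) = 911603.26 mm³
ΣAȲ = (18700.00)(85.00) + (-1256.64)(153.02) = 1397205.03 mm³
X̄ = 911603.26 / 17443.36 = 52.26 mm
Ȳ = 1397205.03 / 17443.36 = 80.10 mm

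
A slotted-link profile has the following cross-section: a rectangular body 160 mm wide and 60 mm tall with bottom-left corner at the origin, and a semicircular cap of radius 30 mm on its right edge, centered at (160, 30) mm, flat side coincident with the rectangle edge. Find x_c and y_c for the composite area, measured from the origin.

Part | A | x̄ᵢ | ȳᵢ | A·x̄ᵢ | A·ȳᵢ
rectangular body | 9600.00 | 80.00 | 30.00 | 768000.00 | 288000.00
semicircular end | 1413.72 | 172.73 | 30.00 | 244194.67 | 42411.50
Σ | 11013.72 |  |  | 1012194.67 | 330411.50
x_c = 1012194.67 / 11013.72 = 91.90 mm
y_c = 330411.50 / 11013.72 = 30.00 mm

x_c = 91.90 mm, y_c = 30.00 mm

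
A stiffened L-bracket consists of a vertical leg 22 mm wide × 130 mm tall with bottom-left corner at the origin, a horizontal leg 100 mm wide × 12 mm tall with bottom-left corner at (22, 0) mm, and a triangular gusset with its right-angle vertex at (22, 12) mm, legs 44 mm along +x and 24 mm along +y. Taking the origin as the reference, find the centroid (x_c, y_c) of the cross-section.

x_c = 29.91 mm, y_c = 44.39 mm

vertical leg: A = 22 × 130 = 2860.00, centroid at (11.00, 65.00).
horizontal leg: A = 100 × 12 = 1200.00, centroid at (72.00, 6.00).
gusset: A = ½·44·24 = 528.00, centroid at (36.67, 20.00).
ΣA = 4588.00 mm²
ΣAx_c = (2860.00)(11.00) + (1200.00)(72.00) + (528.00)(36.67) = 137220.00 mm³
ΣAy_c = (2860.00)(65.00) + (1200.00)(6.00) + (528.00)(20.00) = 203660.00 mm³
x_c = 137220.00 / 4588.00 = 29.91 mm
y_c = 203660.00 / 4588.00 = 44.39 mm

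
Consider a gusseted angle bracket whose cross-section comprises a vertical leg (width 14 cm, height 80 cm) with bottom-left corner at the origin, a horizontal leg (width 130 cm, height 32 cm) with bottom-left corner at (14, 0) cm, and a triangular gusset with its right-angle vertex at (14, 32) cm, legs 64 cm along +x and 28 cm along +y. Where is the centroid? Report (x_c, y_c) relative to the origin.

x_c = 59.61 cm, y_c = 24.03 cm

Part | A | x̄ᵢ | ȳᵢ | A·x̄ᵢ | A·ȳᵢ
vertical leg | 1120.00 | 7.00 | 40.00 | 7840.00 | 44800.00
horizontal leg | 4160.00 | 79.00 | 16.00 | 328640.00 | 66560.00
gusset | 896.00 | 35.33 | 41.33 | 31658.67 | 37034.67
Σ | 6176.00 |  |  | 368138.67 | 148394.67
x_c = 368138.67 / 6176.00 = 59.61 cm
y_c = 148394.67 / 6176.00 = 24.03 cm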